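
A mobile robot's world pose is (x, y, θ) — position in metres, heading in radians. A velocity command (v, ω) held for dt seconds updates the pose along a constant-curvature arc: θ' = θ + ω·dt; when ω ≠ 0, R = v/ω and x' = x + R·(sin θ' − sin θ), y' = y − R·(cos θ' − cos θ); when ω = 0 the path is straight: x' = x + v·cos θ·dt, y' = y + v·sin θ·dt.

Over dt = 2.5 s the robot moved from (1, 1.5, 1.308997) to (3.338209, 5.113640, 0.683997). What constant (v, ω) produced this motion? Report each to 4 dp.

Δθ = 0.683997 − 1.308997 = -0.625000
ω = Δθ/dt = -0.625000/2.5 = -0.2500
R = −Δy/(cos θ' − cos θ) = -7.0000
v = R·ω = -7.0000·-0.2500 = 1.7500

v = 1.7500, ω = -0.2500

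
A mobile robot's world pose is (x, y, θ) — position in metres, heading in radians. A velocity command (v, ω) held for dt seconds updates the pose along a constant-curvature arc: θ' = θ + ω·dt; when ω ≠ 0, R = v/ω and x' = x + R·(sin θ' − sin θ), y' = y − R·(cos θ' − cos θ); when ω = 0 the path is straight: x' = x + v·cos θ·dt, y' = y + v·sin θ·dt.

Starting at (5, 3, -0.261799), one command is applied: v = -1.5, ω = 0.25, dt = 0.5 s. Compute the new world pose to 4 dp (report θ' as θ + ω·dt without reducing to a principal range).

(4.2653, 3.1484, -0.1368)

θ' = -0.2618 + 0.25·0.5 = -0.1368
R = v/ω = -1.5/0.25 = -6.0000
x' = 5 + -6.0000·(sin -0.1368 − sin -0.2618) = 4.2653
y' = 3 − -6.0000·(cos -0.1368 − cos -0.2618) = 3.1484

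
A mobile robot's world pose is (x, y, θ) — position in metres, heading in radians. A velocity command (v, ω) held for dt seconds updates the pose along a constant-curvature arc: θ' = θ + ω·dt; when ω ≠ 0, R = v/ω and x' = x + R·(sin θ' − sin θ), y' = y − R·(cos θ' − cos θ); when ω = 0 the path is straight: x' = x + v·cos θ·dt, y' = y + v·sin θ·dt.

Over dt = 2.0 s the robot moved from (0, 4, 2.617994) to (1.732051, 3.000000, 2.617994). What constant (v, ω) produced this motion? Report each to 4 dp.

v = -1.0000, ω = 0.0000

Δθ = 2.617994 − 2.617994 = 0.000000
ω = Δθ/dt = 0.000000/2.0 = 0.0000
ω = 0 → v = (Δx·cos θ + Δy·sin θ)/dt = -1.0000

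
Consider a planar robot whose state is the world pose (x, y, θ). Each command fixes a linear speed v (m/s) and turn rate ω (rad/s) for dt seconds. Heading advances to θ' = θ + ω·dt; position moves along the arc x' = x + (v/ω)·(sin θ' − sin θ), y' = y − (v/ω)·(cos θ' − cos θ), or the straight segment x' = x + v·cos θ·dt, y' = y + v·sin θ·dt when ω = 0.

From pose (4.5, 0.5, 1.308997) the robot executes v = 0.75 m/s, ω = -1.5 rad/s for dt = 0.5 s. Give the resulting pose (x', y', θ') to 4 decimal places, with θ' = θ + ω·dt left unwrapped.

θ' = 1.3090 + -1.5·0.5 = 0.5590
R = v/ω = 0.75/-1.5 = -0.5000
x' = 4.5 + -0.5000·(sin 0.5590 − sin 1.3090) = 4.7178
y' = 0.5 − -0.5000·(cos 0.5590 − cos 1.3090) = 0.7945

(4.7178, 0.7945, 0.5590)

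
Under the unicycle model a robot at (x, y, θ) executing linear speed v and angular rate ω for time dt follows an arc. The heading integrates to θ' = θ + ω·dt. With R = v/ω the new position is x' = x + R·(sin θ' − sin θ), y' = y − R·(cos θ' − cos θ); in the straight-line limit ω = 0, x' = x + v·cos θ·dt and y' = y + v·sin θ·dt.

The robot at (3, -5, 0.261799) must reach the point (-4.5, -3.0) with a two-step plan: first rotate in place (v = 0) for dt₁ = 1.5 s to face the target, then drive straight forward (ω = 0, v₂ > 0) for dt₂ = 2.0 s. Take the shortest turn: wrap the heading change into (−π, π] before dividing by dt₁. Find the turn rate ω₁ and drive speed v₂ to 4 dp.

heading to target = atan2(-3−-5, -4.5−3) = 2.8810
Δθ = wrap(2.8810 − 0.2618) = 2.6192; ω₁ = Δθ/dt₁ = 1.7461
distance = √((-4.5−3)² + (-3−-5)²) = 7.7621; v₂ = distance/dt₂ = 3.8810

ω₁ = 1.7461, v₂ = 3.8810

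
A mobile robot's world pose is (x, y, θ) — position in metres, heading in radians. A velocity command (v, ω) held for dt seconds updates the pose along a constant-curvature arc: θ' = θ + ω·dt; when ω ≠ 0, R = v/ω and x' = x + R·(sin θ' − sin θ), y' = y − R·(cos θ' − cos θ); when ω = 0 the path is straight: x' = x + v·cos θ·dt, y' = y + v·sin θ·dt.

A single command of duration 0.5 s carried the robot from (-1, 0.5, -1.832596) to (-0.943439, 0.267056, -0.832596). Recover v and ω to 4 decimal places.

Δθ = -0.832596 − -1.832596 = 1.000000
ω = Δθ/dt = 1.000000/0.5 = 2.0000
R = −Δy/(cos θ' − cos θ) = 0.2500
v = R·ω = 0.2500·2.0000 = 0.5000

v = 0.5000, ω = 2.0000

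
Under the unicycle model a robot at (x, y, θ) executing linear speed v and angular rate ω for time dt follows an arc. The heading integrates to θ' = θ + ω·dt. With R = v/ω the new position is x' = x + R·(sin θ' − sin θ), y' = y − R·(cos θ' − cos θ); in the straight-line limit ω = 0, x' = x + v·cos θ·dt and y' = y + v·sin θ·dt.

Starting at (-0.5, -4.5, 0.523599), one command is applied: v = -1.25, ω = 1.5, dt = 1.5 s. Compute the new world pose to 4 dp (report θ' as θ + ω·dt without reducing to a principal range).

(-0.3831, -5.9992, 2.7736)

θ' = 0.5236 + 1.5·1.5 = 2.7736
R = v/ω = -1.25/1.5 = -0.8333
x' = -0.5 + -0.8333·(sin 2.7736 − sin 0.5236) = -0.3831
y' = -4.5 − -0.8333·(cos 2.7736 − cos 0.5236) = -5.9992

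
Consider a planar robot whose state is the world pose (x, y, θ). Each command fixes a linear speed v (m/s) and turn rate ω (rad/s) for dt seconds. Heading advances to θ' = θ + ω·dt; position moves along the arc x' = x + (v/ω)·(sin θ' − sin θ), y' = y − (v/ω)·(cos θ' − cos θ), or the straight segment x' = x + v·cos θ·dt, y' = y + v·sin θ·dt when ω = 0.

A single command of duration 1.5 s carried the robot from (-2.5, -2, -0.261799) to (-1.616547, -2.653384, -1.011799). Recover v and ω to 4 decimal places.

v = 0.7500, ω = -0.5000

Δθ = -1.011799 − -0.261799 = -0.750000
ω = Δθ/dt = -0.750000/1.5 = -0.5000
R = Δx/(sin θ' − sin θ) = -1.5000
v = R·ω = -1.5000·-0.5000 = 0.7500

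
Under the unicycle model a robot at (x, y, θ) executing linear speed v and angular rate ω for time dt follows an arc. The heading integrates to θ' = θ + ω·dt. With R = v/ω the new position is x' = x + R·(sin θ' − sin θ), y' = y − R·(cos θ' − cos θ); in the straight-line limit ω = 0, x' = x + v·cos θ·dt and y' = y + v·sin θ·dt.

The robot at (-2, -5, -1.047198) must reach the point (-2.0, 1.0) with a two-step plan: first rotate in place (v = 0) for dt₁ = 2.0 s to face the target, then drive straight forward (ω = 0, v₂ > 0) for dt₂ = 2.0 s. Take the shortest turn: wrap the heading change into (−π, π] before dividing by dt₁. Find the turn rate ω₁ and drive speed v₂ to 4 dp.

heading to target = atan2(1−-5, -2−-2) = 1.5708
Δθ = wrap(1.5708 − -1.0472) = 2.6180; ω₁ = Δθ/dt₁ = 1.3090
distance = √((-2−-2)² + (1−-5)²) = 6.0000; v₂ = distance/dt₂ = 3.0000

ω₁ = 1.3090, v₂ = 3.0000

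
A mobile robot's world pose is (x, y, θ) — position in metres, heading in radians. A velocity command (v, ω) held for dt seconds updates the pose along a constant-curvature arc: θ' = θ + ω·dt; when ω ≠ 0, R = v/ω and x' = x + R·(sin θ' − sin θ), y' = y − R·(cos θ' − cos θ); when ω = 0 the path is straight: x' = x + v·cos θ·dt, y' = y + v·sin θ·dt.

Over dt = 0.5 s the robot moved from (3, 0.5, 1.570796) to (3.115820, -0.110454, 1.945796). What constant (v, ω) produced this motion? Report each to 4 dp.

Δθ = 1.945796 − 1.570796 = 0.375000
ω = Δθ/dt = 0.375000/0.5 = 0.7500
R = −Δy/(cos θ' − cos θ) = -1.6667
v = R·ω = -1.6667·0.7500 = -1.2500

v = -1.2500, ω = 0.7500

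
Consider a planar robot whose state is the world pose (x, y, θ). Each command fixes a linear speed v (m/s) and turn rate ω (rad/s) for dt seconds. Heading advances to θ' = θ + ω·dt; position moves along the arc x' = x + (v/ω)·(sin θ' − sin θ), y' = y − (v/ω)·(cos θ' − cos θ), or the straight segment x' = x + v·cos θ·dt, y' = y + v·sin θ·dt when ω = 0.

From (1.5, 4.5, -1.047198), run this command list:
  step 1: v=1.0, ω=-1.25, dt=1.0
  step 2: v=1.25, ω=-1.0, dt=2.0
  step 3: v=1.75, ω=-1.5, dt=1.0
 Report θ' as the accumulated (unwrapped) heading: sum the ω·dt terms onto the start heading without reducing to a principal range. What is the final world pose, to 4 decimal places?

(-0.1504, 5.3969, -5.7972)

step 1: θ'=-2.2972 (R=-0.8000) → pose (1.4052, 3.5687, -2.2972)
step 2: θ'=-4.2972 (R=-1.2500) → pose (-0.6730, 3.8947, -4.2972)
step 3: θ'=-5.7972 (R=-1.1667) → pose (-0.1504, 5.3969, -5.7972)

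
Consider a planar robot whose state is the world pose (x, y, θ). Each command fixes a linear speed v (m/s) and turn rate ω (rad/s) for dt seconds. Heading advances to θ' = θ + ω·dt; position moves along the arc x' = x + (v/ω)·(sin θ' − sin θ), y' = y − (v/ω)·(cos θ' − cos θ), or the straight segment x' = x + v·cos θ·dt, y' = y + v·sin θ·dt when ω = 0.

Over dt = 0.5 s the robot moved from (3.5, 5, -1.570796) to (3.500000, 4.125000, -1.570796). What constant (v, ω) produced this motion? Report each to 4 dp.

Δθ = -1.570796 − -1.570796 = 0.000000
ω = Δθ/dt = 0.000000/0.5 = 0.0000
ω = 0 → v = (Δx·cos θ + Δy·sin θ)/dt = 1.7500

v = 1.7500, ω = 0.0000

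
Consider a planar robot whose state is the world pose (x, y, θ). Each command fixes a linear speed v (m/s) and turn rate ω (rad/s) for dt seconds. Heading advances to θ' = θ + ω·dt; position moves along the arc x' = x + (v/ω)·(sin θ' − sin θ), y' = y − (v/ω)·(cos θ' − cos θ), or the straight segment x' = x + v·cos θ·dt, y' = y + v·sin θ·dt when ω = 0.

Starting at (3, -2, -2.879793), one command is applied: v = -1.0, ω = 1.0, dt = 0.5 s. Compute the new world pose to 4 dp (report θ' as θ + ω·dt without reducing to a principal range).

θ' = -2.8798 + 1.0·0.5 = -2.3798
R = v/ω = -1.0/1.0 = -1.0000
x' = 3 + -1.0000·(sin -2.3798 − sin -2.8798) = 3.4314
y' = -2 − -1.0000·(cos -2.3798 − cos -2.8798) = -1.7577

(3.4314, -1.7577, -2.3798)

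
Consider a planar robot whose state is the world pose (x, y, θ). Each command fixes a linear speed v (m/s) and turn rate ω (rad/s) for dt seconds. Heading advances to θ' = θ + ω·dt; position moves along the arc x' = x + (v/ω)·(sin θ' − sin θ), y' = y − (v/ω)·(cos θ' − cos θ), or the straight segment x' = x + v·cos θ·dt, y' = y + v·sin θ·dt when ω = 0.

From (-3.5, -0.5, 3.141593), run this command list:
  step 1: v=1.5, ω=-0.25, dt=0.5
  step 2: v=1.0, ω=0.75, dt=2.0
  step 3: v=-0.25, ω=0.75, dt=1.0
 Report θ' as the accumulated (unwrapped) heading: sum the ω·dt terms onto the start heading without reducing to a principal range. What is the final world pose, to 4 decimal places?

(-5.7657, -1.2764, 5.2666)

step 1: θ'=3.0166 (R=-6.0000) → pose (-4.2480, -0.4532, 3.0166)
step 2: θ'=4.5166 (R=1.3333) → pose (-5.7221, -1.5167, 4.5166)
step 3: θ'=5.2666 (R=-0.3333) → pose (-5.7657, -1.2764, 5.2666)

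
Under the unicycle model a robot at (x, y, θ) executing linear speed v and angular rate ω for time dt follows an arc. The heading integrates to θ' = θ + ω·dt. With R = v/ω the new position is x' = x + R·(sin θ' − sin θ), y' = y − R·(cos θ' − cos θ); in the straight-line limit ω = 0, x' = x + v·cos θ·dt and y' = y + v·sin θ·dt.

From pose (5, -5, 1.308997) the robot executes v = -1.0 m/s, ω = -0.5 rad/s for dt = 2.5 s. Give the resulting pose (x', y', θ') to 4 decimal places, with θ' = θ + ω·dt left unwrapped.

(3.1861, -6.4789, 0.0590)

θ' = 1.3090 + -0.5·2.5 = 0.0590
R = v/ω = -1.0/-0.5 = 2.0000
x' = 5 + 2.0000·(sin 0.0590 − sin 1.3090) = 3.1861
y' = -5 − 2.0000·(cos 0.0590 − cos 1.3090) = -6.4789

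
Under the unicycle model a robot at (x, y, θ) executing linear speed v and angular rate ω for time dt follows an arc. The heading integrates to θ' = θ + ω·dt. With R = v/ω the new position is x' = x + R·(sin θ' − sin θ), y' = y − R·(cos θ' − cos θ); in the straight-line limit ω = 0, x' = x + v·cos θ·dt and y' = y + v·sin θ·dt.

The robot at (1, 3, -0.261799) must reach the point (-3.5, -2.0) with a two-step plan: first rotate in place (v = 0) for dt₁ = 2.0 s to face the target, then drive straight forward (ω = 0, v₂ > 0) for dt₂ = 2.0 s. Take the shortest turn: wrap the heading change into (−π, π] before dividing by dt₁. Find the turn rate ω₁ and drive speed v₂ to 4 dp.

ω₁ = -1.0209, v₂ = 3.3634

heading to target = atan2(-2−3, -3.5−1) = -2.3036
Δθ = wrap(-2.3036 − -0.2618) = -2.0418; ω₁ = Δθ/dt₁ = -1.0209
distance = √((-3.5−1)² + (-2−3)²) = 6.7268; v₂ = distance/dt₂ = 3.3634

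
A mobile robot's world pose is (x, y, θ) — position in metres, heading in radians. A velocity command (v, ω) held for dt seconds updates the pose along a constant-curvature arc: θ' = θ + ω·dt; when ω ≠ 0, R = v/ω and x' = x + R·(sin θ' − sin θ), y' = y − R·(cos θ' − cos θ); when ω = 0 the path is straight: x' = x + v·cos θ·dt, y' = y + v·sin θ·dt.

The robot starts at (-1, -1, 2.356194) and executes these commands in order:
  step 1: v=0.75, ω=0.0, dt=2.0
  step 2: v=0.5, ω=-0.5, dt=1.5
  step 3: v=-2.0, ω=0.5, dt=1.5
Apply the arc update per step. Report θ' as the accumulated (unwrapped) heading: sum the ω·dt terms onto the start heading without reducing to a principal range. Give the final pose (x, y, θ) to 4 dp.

step 1: θ'=2.3562 (straight) → pose (-2.0607, 0.0607, 2.3562)
step 2: θ'=1.6062 (R=-1.0000) → pose (-2.3529, 0.7324, 1.6062)
step 3: θ'=2.3562 (R=-4.0000) → pose (-1.1839, -1.9545, 2.3562)

(-1.1839, -1.9545, 2.3562)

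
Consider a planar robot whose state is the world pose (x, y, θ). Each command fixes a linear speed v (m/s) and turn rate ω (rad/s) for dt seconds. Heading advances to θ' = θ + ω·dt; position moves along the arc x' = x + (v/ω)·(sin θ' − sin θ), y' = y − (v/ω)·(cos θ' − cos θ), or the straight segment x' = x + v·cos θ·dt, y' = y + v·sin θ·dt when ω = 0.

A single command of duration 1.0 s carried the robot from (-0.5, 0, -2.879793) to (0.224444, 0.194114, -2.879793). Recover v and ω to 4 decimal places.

Δθ = -2.879793 − -2.879793 = 0.000000
ω = Δθ/dt = 0.000000/1.0 = 0.0000
ω = 0 → v = (Δx·cos θ + Δy·sin θ)/dt = -0.7500

v = -0.7500, ω = 0.0000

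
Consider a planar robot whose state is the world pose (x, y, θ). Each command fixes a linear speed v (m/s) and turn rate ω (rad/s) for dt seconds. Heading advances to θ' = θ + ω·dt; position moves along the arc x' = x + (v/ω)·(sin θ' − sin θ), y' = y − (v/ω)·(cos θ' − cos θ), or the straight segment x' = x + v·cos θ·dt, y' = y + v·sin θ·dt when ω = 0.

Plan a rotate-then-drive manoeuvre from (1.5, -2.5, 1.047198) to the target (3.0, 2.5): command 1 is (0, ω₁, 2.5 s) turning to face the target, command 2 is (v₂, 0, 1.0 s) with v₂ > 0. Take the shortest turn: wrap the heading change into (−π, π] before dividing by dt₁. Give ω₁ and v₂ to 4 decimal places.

ω₁ = 0.0929, v₂ = 5.2202

heading to target = atan2(2.5−-2.5, 3−1.5) = 1.2793
Δθ = wrap(1.2793 − 1.0472) = 0.2321; ω₁ = Δθ/dt₁ = 0.0929
distance = √((3−1.5)² + (2.5−-2.5)²) = 5.2202; v₂ = distance/dt₂ = 5.2202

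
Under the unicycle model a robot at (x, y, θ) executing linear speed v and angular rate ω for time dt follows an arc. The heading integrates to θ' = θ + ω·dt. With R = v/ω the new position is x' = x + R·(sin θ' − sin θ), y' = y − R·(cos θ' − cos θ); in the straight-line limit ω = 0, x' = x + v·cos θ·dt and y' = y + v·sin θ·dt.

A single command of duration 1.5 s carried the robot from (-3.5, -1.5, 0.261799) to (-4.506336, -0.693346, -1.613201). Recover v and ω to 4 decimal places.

v = -1.0000, ω = -1.2500

Δθ = -1.613201 − 0.261799 = -1.875000
ω = Δθ/dt = -1.875000/1.5 = -1.2500
R = Δx/(sin θ' − sin θ) = 0.8000
v = R·ω = 0.8000·-1.2500 = -1.0000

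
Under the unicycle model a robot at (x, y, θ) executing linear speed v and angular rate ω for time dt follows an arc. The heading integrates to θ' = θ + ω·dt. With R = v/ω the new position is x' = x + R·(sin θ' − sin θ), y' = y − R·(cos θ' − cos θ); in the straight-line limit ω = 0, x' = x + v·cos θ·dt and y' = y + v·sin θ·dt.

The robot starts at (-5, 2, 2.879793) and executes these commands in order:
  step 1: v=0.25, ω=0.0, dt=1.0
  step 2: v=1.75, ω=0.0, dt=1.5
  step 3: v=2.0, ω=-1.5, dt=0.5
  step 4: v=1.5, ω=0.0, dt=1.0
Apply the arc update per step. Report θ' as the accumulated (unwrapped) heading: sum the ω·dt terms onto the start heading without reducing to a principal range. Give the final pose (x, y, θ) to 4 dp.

(-9.3578, 4.5966, 2.1298)

step 1: θ'=2.8798 (straight) → pose (-5.2415, 2.0647, 2.8798)
step 2: θ'=2.8798 (straight) → pose (-7.7770, 2.7441, 2.8798)
step 3: θ'=2.1298 (R=-1.3333) → pose (-8.5623, 3.3249, 2.1298)
step 4: θ'=2.1298 (straight) → pose (-9.3578, 4.5966, 2.1298)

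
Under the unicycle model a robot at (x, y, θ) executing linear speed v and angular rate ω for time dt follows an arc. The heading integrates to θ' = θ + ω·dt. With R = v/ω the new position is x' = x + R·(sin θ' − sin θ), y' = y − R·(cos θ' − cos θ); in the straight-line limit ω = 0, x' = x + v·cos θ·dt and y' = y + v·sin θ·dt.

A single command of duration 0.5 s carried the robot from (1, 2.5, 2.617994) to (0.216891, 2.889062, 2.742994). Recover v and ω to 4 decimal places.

Δθ = 2.742994 − 2.617994 = 0.125000
ω = Δθ/dt = 0.125000/0.5 = 0.2500
R = Δx/(sin θ' − sin θ) = 7.0000
v = R·ω = 7.0000·0.2500 = 1.7500

v = 1.7500, ω = 0.2500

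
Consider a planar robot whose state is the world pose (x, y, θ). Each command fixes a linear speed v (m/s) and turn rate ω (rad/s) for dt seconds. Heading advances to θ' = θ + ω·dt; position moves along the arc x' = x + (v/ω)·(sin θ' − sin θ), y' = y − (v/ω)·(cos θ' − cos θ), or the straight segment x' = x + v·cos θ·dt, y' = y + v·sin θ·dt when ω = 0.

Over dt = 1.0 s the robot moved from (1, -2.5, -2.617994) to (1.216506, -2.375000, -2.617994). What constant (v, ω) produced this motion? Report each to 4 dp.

Δθ = -2.617994 − -2.617994 = 0.000000
ω = Δθ/dt = 0.000000/1.0 = 0.0000
ω = 0 → v = (Δx·cos θ + Δy·sin θ)/dt = -0.2500

v = -0.2500, ω = 0.0000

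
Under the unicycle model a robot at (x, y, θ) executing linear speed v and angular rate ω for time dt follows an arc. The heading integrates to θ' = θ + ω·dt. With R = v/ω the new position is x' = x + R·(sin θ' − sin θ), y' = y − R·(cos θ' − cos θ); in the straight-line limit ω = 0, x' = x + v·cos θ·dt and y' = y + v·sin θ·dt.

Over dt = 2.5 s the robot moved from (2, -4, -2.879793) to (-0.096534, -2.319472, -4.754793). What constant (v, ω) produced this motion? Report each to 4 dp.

Δθ = -4.754793 − -2.879793 = -1.875000
ω = Δθ/dt = -1.875000/2.5 = -0.7500
R = Δx/(sin θ' − sin θ) = -1.6667
v = R·ω = -1.6667·-0.7500 = 1.2500

v = 1.2500, ω = -0.7500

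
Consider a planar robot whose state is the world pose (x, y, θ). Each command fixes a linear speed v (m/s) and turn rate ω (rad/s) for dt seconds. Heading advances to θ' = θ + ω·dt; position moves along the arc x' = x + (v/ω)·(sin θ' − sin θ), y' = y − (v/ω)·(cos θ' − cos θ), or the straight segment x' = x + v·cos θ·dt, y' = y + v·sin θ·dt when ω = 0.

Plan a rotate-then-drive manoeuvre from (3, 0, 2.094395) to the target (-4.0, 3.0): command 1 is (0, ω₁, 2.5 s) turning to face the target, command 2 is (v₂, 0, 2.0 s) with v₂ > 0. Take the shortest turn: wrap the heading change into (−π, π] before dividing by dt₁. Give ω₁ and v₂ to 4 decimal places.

ω₁ = 0.2569, v₂ = 3.8079

heading to target = atan2(3−0, -4−3) = 2.7367
Δθ = wrap(2.7367 − 2.0944) = 0.6423; ω₁ = Δθ/dt₁ = 0.2569
distance = √((-4−3)² + (3−0)²) = 7.6158; v₂ = distance/dt₂ = 3.8079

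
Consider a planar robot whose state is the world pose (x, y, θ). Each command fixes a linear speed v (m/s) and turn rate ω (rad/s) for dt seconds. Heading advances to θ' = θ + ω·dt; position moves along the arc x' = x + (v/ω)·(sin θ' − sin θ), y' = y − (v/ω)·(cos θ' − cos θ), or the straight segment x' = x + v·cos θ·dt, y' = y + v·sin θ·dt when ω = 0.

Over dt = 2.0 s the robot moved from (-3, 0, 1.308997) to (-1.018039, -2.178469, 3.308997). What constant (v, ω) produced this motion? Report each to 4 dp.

Δθ = 3.308997 − 1.308997 = 2.000000
ω = Δθ/dt = 2.000000/2.0 = 1.0000
R = −Δy/(cos θ' − cos θ) = -1.7500
v = R·ω = -1.7500·1.0000 = -1.7500

v = -1.7500, ω = 1.0000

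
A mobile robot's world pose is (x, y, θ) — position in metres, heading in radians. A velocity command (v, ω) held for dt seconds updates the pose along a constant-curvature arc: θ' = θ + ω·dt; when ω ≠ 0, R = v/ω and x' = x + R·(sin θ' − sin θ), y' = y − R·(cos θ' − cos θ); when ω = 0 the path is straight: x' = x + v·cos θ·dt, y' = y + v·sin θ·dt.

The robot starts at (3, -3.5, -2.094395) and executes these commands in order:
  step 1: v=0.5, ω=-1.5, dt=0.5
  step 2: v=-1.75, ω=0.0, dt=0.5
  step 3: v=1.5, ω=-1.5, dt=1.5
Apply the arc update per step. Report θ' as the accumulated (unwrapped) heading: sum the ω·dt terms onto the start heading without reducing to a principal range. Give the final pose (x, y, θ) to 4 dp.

(2.4248, -2.0669, -5.0944)

step 1: θ'=-2.8444 (R=-0.3333) → pose (2.8089, -3.6521, -2.8444)
step 2: θ'=-2.8444 (straight) → pose (3.6456, -3.3958, -2.8444)
step 3: θ'=-5.0944 (R=-1.0000) → pose (2.4248, -2.0669, -5.0944)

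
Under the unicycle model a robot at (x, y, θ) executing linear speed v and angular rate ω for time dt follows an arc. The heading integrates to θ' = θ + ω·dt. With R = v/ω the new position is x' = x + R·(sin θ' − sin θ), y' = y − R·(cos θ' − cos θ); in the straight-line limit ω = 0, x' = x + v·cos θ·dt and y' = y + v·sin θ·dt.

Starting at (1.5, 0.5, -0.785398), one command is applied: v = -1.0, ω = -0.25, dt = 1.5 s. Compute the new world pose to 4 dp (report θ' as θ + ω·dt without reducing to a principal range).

(0.6606, 1.7325, -1.1604)

θ' = -0.7854 + -0.25·1.5 = -1.1604
R = v/ω = -1.0/-0.25 = 4.0000
x' = 1.5 + 4.0000·(sin -1.1604 − sin -0.7854) = 0.6606
y' = 0.5 − 4.0000·(cos -1.1604 − cos -0.7854) = 1.7325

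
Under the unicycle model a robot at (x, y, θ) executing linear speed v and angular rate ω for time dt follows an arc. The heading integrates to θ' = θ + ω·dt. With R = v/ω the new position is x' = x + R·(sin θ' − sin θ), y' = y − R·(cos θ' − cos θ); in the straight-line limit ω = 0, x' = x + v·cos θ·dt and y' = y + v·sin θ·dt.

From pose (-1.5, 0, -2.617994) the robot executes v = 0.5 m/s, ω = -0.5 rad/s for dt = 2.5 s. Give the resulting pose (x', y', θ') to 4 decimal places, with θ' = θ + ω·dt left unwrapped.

(-2.6642, 0.1185, -3.8680)

θ' = -2.6180 + -0.5·2.5 = -3.8680
R = v/ω = 0.5/-0.5 = -1.0000
x' = -1.5 + -1.0000·(sin -3.8680 − sin -2.6180) = -2.6642
y' = 0 − -1.0000·(cos -3.8680 − cos -2.6180) = 0.1185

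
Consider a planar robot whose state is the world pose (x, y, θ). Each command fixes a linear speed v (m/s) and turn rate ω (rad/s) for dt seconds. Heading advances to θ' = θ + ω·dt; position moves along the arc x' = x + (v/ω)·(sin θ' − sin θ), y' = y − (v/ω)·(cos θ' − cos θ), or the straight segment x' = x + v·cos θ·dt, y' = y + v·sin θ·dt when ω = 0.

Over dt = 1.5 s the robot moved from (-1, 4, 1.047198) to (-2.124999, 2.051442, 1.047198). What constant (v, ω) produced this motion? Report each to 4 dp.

v = -1.5000, ω = 0.0000

Δθ = 1.047198 − 1.047198 = 0.000000
ω = Δθ/dt = 0.000000/1.5 = 0.0000
ω = 0 → v = (Δx·cos θ + Δy·sin θ)/dt = -1.5000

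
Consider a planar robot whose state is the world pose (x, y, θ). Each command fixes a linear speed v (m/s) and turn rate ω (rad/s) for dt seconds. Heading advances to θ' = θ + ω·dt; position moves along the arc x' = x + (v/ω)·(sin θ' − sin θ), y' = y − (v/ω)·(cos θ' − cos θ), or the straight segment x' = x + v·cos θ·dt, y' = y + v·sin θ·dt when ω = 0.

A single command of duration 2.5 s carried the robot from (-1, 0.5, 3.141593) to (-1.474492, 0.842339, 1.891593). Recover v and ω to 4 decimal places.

v = 0.2500, ω = -0.5000

Δθ = 1.891593 − 3.141593 = -1.250000
ω = Δθ/dt = -1.250000/2.5 = -0.5000
R = Δx/(sin θ' − sin θ) = -0.5000
v = R·ω = -0.5000·-0.5000 = 0.2500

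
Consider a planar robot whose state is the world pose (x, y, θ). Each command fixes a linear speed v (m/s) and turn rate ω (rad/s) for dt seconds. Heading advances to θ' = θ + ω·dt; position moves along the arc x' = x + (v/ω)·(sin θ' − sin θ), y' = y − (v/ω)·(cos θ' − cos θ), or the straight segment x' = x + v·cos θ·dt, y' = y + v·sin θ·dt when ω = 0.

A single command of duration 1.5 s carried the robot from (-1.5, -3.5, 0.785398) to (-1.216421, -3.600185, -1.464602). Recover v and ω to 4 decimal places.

Δθ = -1.464602 − 0.785398 = -2.250000
ω = Δθ/dt = -2.250000/1.5 = -1.5000
R = Δx/(sin θ' − sin θ) = -0.1667
v = R·ω = -0.1667·-1.5000 = 0.2500

v = 0.2500, ω = -1.5000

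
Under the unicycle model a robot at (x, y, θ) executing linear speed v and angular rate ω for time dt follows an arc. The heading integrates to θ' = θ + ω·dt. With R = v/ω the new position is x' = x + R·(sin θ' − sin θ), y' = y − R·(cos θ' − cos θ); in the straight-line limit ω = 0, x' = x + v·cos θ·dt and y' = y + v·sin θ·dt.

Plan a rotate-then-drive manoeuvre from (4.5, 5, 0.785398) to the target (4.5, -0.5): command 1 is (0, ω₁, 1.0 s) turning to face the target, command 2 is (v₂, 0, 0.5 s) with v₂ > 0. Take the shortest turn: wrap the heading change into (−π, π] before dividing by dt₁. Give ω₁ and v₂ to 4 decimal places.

ω₁ = -2.3562, v₂ = 11.0000

heading to target = atan2(-0.5−5, 4.5−4.5) = -1.5708
Δθ = wrap(-1.5708 − 0.7854) = -2.3562; ω₁ = Δθ/dt₁ = -2.3562
distance = √((4.5−4.5)² + (-0.5−5)²) = 5.5000; v₂ = distance/dt₂ = 11.0000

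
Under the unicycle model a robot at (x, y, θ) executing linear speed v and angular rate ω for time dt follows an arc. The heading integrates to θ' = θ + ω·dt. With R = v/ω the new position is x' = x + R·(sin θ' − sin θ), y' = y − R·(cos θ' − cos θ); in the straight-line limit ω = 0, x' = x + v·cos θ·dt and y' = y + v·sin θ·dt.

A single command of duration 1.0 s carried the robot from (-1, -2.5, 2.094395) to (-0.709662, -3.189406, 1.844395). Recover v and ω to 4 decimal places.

Δθ = 1.844395 − 2.094395 = -0.250000
ω = Δθ/dt = -0.250000/1.0 = -0.2500
R = −Δy/(cos θ' − cos θ) = 3.0000
v = R·ω = 3.0000·-0.2500 = -0.7500

v = -0.7500, ω = -0.2500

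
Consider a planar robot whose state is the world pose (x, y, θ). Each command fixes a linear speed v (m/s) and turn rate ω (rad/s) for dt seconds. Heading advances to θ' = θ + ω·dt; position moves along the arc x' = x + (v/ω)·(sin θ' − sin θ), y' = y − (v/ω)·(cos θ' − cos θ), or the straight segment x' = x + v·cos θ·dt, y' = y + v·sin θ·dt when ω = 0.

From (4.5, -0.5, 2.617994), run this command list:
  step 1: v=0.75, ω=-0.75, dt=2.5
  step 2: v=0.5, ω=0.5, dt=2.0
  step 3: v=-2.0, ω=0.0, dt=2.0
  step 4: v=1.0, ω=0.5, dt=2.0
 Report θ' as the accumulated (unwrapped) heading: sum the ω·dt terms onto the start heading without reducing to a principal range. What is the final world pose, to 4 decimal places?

step 1: θ'=0.7430 (R=-1.0000) → pose (4.3235, 1.1025, 0.7430)
step 2: θ'=1.7430 (R=1.0000) → pose (4.6322, 2.0103, 1.7430)
step 3: θ'=1.7430 (straight) → pose (5.3176, -1.9306, 1.7430)
step 4: θ'=2.7430 (R=2.0000) → pose (4.1234, -0.4301, 2.7430)

(4.1234, -0.4301, 2.7430)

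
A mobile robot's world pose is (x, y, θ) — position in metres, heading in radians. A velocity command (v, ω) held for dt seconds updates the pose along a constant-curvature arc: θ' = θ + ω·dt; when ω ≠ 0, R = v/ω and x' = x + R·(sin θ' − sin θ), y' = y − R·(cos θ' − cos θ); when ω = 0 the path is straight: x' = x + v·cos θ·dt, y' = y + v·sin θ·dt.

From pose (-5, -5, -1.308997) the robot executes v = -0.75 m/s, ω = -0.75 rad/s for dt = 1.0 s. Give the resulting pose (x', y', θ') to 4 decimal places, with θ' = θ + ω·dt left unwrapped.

(-4.9173, -4.2721, -2.0590)

θ' = -1.3090 + -0.75·1.0 = -2.0590
R = v/ω = -0.75/-0.75 = 1.0000
x' = -5 + 1.0000·(sin -2.0590 − sin -1.3090) = -4.9173
y' = -5 − 1.0000·(cos -2.0590 − cos -1.3090) = -4.2721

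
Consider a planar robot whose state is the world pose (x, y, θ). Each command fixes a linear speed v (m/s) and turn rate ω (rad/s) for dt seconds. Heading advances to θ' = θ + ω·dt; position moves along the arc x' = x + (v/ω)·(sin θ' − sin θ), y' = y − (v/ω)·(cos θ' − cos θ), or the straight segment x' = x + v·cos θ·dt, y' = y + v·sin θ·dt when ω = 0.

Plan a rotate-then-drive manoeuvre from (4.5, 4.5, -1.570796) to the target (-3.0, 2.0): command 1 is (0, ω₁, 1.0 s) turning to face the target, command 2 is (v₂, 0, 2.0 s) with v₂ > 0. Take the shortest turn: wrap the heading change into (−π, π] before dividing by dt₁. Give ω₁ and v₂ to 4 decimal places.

ω₁ = -1.2490, v₂ = 3.9528

heading to target = atan2(2−4.5, -3−4.5) = -2.8198
Δθ = wrap(-2.8198 − -1.5708) = -1.2490; ω₁ = Δθ/dt₁ = -1.2490
distance = √((-3−4.5)² + (2−4.5)²) = 7.9057; v₂ = distance/dt₂ = 3.9528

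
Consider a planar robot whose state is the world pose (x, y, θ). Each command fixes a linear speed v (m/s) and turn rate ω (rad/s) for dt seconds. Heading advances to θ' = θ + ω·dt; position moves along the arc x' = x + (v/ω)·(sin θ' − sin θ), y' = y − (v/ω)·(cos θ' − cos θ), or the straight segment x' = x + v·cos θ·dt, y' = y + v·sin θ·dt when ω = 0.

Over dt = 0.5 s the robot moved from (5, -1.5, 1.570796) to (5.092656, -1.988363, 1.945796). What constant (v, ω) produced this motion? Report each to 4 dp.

v = -1.0000, ω = 0.7500

Δθ = 1.945796 − 1.570796 = 0.375000
ω = Δθ/dt = 0.375000/0.5 = 0.7500
R = −Δy/(cos θ' − cos θ) = -1.3333
v = R·ω = -1.3333·0.7500 = -1.0000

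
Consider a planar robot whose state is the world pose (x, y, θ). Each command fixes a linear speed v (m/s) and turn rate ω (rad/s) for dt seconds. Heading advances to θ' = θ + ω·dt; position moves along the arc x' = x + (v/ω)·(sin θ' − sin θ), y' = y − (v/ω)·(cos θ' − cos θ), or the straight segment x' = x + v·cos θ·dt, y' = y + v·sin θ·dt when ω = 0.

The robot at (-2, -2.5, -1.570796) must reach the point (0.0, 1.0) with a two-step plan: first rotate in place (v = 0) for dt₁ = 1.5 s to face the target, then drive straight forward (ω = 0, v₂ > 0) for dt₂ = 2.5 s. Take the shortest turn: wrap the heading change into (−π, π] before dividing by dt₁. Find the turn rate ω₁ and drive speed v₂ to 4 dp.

heading to target = atan2(1−-2.5, 0−-2) = 1.0517
Δθ = wrap(1.0517 − -1.5708) = 2.6224; ω₁ = Δθ/dt₁ = 1.7483
distance = √((0−-2)² + (1−-2.5)²) = 4.0311; v₂ = distance/dt₂ = 1.6125

ω₁ = 1.7483, v₂ = 1.6125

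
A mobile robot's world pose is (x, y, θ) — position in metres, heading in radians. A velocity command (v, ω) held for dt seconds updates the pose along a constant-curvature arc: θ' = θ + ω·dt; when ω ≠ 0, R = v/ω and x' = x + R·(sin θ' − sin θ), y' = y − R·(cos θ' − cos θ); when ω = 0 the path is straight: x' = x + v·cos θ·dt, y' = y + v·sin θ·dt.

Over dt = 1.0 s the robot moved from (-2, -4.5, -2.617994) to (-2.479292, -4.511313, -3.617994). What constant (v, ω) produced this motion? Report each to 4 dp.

Δθ = -3.617994 − -2.617994 = -1.000000
ω = Δθ/dt = -1.000000/1.0 = -1.0000
R = Δx/(sin θ' − sin θ) = -0.5000
v = R·ω = -0.5000·-1.0000 = 0.5000

v = 0.5000, ω = -1.0000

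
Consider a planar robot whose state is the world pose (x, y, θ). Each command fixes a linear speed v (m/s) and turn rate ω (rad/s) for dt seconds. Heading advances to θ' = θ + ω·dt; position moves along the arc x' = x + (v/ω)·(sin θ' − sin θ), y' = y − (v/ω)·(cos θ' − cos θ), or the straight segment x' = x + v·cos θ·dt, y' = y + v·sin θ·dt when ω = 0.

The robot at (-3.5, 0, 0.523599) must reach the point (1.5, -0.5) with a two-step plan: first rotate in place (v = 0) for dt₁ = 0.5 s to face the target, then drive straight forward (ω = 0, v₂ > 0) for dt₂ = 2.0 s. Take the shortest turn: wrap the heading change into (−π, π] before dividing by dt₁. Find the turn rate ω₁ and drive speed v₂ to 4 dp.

ω₁ = -1.2465, v₂ = 2.5125

heading to target = atan2(-0.5−0, 1.5−-3.5) = -0.0997
Δθ = wrap(-0.0997 − 0.5236) = -0.6233; ω₁ = Δθ/dt₁ = -1.2465
distance = √((1.5−-3.5)² + (-0.5−0)²) = 5.0249; v₂ = distance/dt₂ = 2.5125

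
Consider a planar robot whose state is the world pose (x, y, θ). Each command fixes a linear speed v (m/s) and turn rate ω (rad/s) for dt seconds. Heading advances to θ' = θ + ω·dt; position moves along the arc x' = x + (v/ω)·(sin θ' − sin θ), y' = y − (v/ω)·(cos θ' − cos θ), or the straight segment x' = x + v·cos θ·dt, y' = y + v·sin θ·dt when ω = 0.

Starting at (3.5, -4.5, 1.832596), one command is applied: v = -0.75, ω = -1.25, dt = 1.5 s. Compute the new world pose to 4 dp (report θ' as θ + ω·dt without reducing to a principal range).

θ' = 1.8326 + -1.25·1.5 = -0.0424
R = v/ω = -0.75/-1.25 = 0.6000
x' = 3.5 + 0.6000·(sin -0.0424 − sin 1.8326) = 2.8950
y' = -4.5 − 0.6000·(cos -0.0424 − cos 1.8326) = -5.2548

(2.8950, -5.2548, -0.0424)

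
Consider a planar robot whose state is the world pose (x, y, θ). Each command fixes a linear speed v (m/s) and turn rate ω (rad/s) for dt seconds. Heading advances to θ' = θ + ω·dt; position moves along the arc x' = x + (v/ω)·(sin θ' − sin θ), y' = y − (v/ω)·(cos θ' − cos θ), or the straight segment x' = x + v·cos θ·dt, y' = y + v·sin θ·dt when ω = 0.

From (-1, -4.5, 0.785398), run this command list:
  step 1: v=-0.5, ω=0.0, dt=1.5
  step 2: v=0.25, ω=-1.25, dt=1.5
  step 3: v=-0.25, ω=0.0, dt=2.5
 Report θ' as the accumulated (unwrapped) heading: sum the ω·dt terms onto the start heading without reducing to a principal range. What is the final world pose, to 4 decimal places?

step 1: θ'=0.7854 (straight) → pose (-1.5303, -5.0303, 0.7854)
step 2: θ'=-1.0896 (R=-0.2000) → pose (-1.2116, -5.0792, -1.0896)
step 3: θ'=-1.0896 (straight) → pose (-1.5009, -4.5252, -1.0896)

(-1.5009, -4.5252, -1.0896)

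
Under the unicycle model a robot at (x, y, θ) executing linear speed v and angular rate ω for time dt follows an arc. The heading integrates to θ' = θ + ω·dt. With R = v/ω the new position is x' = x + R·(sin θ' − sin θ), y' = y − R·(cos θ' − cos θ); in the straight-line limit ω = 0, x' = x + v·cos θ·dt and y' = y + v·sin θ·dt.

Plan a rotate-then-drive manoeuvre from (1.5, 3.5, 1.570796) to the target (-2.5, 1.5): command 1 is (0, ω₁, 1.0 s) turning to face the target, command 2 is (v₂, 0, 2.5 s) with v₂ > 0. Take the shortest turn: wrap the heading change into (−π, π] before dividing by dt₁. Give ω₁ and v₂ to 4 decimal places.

ω₁ = 2.0344, v₂ = 1.7889

heading to target = atan2(1.5−3.5, -2.5−1.5) = -2.6779
Δθ = wrap(-2.6779 − 1.5708) = 2.0344; ω₁ = Δθ/dt₁ = 2.0344
distance = √((-2.5−1.5)² + (1.5−3.5)²) = 4.4721; v₂ = distance/dt₂ = 1.7889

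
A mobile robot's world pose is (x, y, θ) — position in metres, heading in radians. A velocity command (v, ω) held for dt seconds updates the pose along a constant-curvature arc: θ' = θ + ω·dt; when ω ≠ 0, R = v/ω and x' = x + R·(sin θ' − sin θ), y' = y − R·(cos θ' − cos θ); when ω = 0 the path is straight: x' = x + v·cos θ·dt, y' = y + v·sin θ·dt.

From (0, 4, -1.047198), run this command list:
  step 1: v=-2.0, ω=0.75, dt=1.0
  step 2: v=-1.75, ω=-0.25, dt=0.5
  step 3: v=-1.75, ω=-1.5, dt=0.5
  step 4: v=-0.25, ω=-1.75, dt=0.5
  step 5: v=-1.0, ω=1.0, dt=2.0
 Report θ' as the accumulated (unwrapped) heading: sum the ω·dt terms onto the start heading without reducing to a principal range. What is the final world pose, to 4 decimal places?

(-3.7809, 7.7141, -0.0472)

step 1: θ'=-0.2972 (R=-2.6667) → pose (-1.5285, 5.2164, -0.2972)
step 2: θ'=-0.4222 (R=7.0000) → pose (-2.3470, 5.5242, -0.4222)
step 3: θ'=-1.1722 (R=1.1667) → pose (-2.9441, 6.1356, -1.1722)
step 4: θ'=-2.0472 (R=0.1429) → pose (-2.9394, 6.2566, -2.0472)
step 5: θ'=-0.0472 (R=-1.0000) → pose (-3.7809, 7.7141, -0.0472)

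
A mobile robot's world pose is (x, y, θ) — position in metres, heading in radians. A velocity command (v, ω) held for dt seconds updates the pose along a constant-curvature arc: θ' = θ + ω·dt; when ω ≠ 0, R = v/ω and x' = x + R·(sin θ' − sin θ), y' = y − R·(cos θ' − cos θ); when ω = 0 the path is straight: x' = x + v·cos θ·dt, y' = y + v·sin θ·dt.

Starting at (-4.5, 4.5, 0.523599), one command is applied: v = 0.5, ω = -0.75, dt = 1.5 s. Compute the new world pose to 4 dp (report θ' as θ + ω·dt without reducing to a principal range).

(-3.7895, 4.4723, -0.6014)

θ' = 0.5236 + -0.75·1.5 = -0.6014
R = v/ω = 0.5/-0.75 = -0.6667
x' = -4.5 + -0.6667·(sin -0.6014 − sin 0.5236) = -3.7895
y' = 4.5 − -0.6667·(cos -0.6014 − cos 0.5236) = 4.4723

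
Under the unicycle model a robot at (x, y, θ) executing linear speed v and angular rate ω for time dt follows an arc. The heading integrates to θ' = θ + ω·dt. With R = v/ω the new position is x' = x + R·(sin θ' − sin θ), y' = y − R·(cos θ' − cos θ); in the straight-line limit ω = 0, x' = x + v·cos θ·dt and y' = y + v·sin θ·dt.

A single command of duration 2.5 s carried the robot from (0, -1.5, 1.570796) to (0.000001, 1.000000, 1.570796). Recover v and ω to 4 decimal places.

Δθ = 1.570796 − 1.570796 = 0.000000
ω = Δθ/dt = 0.000000/2.5 = 0.0000
ω = 0 → v = (Δx·cos θ + Δy·sin θ)/dt = 1.0000

v = 1.0000, ω = 0.0000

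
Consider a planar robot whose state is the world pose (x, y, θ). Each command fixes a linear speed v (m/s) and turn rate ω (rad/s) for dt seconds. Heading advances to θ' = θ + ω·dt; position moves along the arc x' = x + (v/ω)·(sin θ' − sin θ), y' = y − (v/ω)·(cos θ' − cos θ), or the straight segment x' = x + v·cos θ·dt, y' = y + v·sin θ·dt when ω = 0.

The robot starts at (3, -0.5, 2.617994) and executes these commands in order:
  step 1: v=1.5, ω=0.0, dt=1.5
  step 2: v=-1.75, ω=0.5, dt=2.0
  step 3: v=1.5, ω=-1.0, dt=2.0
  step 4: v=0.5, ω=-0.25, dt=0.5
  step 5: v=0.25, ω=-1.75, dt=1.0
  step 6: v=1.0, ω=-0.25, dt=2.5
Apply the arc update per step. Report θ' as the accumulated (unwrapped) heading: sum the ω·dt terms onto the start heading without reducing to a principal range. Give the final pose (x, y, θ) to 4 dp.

(4.4742, 0.8587, -0.8820)

step 1: θ'=2.6180 (straight) → pose (1.0514, 0.6250, 2.6180)
step 2: θ'=3.6180 (R=-3.5000) → pose (4.4065, 0.5458, 3.6180)
step 3: θ'=1.6180 (R=-1.5000) → pose (2.2203, 1.8080, 1.6180)
step 4: θ'=1.4930 (R=-2.0000) → pose (2.2241, 2.0578, 1.4930)
step 5: θ'=-0.2570 (R=-0.1429) → pose (2.4028, 2.1849, -0.2570)
step 6: θ'=-0.8820 (R=-4.0000) → pose (4.4742, 0.8587, -0.8820)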